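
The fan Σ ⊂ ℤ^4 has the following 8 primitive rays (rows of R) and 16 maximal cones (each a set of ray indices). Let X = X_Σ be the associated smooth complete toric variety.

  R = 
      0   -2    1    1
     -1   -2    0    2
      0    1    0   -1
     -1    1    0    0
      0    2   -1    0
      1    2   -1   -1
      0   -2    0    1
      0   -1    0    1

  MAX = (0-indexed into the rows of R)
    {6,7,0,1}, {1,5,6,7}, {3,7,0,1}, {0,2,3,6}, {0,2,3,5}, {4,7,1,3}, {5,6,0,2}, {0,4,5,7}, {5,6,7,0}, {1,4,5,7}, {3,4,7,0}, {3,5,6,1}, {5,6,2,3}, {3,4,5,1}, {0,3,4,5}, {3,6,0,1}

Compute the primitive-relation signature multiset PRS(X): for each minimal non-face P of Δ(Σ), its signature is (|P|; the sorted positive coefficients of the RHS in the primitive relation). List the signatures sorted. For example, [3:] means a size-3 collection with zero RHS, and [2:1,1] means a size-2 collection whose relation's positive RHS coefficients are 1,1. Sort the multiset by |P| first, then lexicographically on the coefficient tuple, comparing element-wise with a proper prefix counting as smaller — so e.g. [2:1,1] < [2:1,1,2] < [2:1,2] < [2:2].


|primitive collections| = 9. Relations:

  P={2,7}:  v_{2} + v_{7} = 0 ; sig = [2:]
  P={1,2}:  v_{1} + v_{2} = v_{3} + v_{6} ; sig = [2:1,1]
  P={2,4}:  v_{2} + v_{4} = v_{3} + v_{5} ; sig = [2:1,1]
  P={4,6}:  v_{4} + v_{6} = v_{1} + v_{5} ; sig = [2:1,1]
  P={3,5,7}:  v_{3} + v_{5} + v_{7} = v_{4} ; sig = [3:1]
  P={3,6,7}:  v_{3} + v_{6} + v_{7} = v_{1} ; sig = [3:1]
  P={0,1,4}:  v_{0} + v_{1} + v_{4} = v_{3} + 3·v_{7} ; sig = [3:1,3]
  P={0,1,5}:  v_{0} + v_{1} + v_{5} = 2·v_{7} ; sig = [3:2]
  P={0,3,5,6}:  v_{0} + v_{3} + v_{5} + v_{6} = v_{7} ; sig = [4:1]

Hence PRS(X_Σ) =
[[2:], [2:1,1], [2:1,1], [2:1,1], [3:1], [3:1], [3:1,3], [3:2], [4:1]]


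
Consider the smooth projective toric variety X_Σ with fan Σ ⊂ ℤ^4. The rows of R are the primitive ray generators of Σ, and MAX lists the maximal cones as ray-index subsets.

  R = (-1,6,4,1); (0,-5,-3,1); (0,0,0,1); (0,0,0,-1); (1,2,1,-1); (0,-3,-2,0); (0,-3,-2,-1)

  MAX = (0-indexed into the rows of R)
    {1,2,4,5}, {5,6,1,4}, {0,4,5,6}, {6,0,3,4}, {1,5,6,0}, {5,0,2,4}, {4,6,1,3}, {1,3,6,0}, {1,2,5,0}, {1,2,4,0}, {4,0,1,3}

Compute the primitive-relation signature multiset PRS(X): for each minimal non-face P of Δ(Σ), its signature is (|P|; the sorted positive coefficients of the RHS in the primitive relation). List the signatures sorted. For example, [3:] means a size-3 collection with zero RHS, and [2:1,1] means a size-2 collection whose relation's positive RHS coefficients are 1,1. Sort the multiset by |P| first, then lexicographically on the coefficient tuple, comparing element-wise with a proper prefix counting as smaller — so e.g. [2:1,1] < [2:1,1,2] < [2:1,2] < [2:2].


Δ(Σ) — 7 vertices, 5 min non-faces:

  {2,3}:  v_{2} + v_{3} = 0 — sig = [2:]
  {2,6}:  v_{2} + v_{6} = v_{5} — sig = [2:1]
  {3,5}:  v_{3} + v_{5} = v_{6} — sig = [2:1]
  {0,1,4,6}:  v_{0} + v_{1} + v_{4} + v_{6} = 0 — sig = [4:]
  {0,1,4,5}:  v_{0} + v_{1} + v_{4} + v_{5} = v_{2} — sig = [4:1]

Sorted signature multiset PRS(X):
[[2:], [2:1], [2:1], [4:], [4:1]]


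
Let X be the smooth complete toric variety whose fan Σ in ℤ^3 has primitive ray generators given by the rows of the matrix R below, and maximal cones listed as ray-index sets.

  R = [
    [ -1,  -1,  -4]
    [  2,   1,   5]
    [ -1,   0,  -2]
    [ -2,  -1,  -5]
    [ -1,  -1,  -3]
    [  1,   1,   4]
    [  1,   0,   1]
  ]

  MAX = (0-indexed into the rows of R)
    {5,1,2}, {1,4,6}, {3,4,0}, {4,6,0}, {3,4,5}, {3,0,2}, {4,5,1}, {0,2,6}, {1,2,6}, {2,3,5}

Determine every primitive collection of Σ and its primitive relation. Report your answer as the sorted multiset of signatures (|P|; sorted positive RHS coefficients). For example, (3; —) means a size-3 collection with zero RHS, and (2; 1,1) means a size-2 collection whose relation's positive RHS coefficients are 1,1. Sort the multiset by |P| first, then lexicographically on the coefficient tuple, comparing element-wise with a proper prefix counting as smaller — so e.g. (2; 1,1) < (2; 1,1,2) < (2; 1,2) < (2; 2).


Σ has 6 primitive collections:

  {0,5}:  v_{0} + v_{5} = 0  so sig = (2; —)
  {1,3}:  v_{1} + v_{3} = 0  so sig = (2; —)
  {0,1}:  v_{0} + v_{1} = v_{6}  so sig = (2; 1)
  {2,4}:  v_{2} + v_{4} = v_{3}  so sig = (2; 1)
  {3,6}:  v_{3} + v_{6} = v_{0}  so sig = (2; 1)
  {5,6}:  v_{5} + v_{6} = v_{1}  so sig = (2; 1)

Sorted signature multiset PRS(X):
    (2; —)
    (2; —)
    (2; 1)
    (2; 1)
    (2; 1)
    (2; 1)


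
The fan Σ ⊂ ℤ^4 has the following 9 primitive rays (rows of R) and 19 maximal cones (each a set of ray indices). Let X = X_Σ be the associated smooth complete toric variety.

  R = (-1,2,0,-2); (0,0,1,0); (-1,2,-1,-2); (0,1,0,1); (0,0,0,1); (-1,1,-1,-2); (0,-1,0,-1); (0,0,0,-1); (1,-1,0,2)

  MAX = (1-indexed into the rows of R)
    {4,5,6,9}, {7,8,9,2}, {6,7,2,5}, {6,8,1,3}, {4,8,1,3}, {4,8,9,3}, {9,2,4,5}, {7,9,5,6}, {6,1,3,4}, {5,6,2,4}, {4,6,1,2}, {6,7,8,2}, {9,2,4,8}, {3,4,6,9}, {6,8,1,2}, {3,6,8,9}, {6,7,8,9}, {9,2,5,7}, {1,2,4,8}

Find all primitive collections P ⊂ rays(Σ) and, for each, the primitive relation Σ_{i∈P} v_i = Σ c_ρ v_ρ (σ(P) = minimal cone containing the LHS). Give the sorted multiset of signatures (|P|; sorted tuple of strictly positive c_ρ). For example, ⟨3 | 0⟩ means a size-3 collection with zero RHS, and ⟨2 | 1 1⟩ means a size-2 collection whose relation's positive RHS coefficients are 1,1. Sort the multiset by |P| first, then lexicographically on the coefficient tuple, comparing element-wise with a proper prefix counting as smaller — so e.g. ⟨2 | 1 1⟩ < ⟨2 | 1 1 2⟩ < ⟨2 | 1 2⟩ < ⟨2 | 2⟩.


Σ has 10 primitive collections:

  P = {4,7}:  v_{4} + v_{7} = 0  →  sig = ⟨2 | 0⟩
  P = {5,8}:  v_{5} + v_{8} = 0  →  sig = ⟨2 | 0⟩
  P = {2,3}:  v_{2} + v_{3} = v_{1}  →  sig = ⟨2 | 1⟩
  P = {1,9}:  v_{1} + v_{9} = v_{4} + v_{8}  →  sig = ⟨2 | 1 1⟩
  P = {3,5}:  v_{3} + v_{5} = v_{4} + v_{6}  →  sig = ⟨2 | 1 1⟩
  P = {3,7}:  v_{3} + v_{7} = v_{6} + v_{8}  →  sig = ⟨2 | 1 1⟩
  P = {1,5}:  v_{1} + v_{5} = v_{2} + v_{4} + v_{6}  →  sig = ⟨2 | 1 1 1⟩
  P = {1,7}:  v_{1} + v_{7} = v_{2} + v_{6} + v_{8}  →  sig = ⟨2 | 1 1 1⟩
  P = {2,6,9}:  v_{2} + v_{6} + v_{9} = 0  →  sig = ⟨3 | 0⟩
  P = {4,6,8}:  v_{4} + v_{6} + v_{8} = v_{3}  →  sig = ⟨3 | 1⟩

Signatures (|P|; sorted positive RHS coefficients), sorted:
[⟨2 | 0⟩, ⟨2 | 0⟩, ⟨2 | 1⟩, ⟨2 | 1 1⟩, ⟨2 | 1 1⟩, ⟨2 | 1 1⟩, ⟨2 | 1 1 1⟩, ⟨2 | 1 1 1⟩, ⟨3 | 0⟩, ⟨3 | 1⟩]


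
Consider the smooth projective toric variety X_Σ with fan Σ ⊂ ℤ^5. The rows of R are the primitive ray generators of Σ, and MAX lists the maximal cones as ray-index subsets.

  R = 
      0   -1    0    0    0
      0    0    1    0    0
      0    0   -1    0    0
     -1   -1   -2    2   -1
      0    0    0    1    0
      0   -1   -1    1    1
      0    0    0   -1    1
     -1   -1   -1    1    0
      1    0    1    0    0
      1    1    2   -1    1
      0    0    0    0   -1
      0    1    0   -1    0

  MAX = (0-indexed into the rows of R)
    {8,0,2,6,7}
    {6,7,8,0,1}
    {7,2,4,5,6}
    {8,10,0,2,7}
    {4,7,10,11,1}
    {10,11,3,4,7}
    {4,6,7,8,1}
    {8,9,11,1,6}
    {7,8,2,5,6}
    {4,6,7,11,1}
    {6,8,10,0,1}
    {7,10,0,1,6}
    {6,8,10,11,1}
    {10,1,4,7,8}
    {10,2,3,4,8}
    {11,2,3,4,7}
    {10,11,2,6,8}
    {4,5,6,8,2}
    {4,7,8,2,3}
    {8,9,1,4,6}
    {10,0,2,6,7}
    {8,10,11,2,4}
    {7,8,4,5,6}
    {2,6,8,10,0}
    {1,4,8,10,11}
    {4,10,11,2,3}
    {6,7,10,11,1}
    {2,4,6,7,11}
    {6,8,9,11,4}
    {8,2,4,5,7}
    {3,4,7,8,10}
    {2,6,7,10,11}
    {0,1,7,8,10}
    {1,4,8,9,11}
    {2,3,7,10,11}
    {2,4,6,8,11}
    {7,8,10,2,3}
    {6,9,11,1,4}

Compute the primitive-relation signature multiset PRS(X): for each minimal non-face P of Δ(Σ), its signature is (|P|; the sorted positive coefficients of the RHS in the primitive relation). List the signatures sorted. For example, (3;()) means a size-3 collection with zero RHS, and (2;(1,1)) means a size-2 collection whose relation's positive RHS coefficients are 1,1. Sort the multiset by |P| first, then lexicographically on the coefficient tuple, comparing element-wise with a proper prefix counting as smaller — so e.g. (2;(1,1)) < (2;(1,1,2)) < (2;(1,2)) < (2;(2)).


24 minimal non-faces of Δ(Σ) (on 12 rays):

  • {1,2}:  v_{1} + v_{2} = 0 ; sig = (2;())
  • {3,9}:  v_{3} + v_{9} = v_{4} ; sig = (2;(1))
  • {0,4}:  v_{0} + v_{4} = v_{7} + v_{8} ; sig = (2;(1,1))
  • {0,11}:  v_{0} + v_{11} = v_{6} + v_{10} ; sig = (2;(1,1))
  • {3,6}:  v_{3} + v_{6} = v_{2} + v_{7} ; sig = (2;(1,1))
  • {0,9}:  v_{0} + v_{9} = v_{1} + v_{6} + v_{8} ; sig = (2;(1,1,1))
  • {1,3}:  v_{1} + v_{3} = v_{4} + v_{7} + v_{10} ; sig = (2;(1,1,1))
  • {5,10}:  v_{5} + v_{10} = v_{2} + v_{7} + v_{8} ; sig = (2;(1,1,1))
  • {5,11}:  v_{5} + v_{11} = v_{2} + v_{4} + v_{6} ; sig = (2;(1,1,1))
  • {7,9}:  v_{7} + v_{9} = v_{1} + v_{4} + v_{6} ; sig = (2;(1,1,1))
  • {9,10}:  v_{9} + v_{10} = v_{1} + v_{8} + v_{11} ; sig = (2;(1,1,1))
  • {1,5}:  v_{1} + v_{5} = v_{4} + v_{6} + v_{7} + v_{8} ; sig = (2;(1,1,1,1))
  • {2,9}:  v_{2} + v_{9} = v_{4} + v_{6} + v_{8} + v_{11} ; sig = (2;(1,1,1,1))
  • {0,3}:  v_{0} + v_{3} = v_{2} + 2·v_{7} + v_{8} + v_{10} ; sig = (2;(1,1,1,2))
  • {0,5}:  v_{0} + v_{5} = v_{2} + v_{6} + 2·v_{7} + 2·v_{8} ; sig = (2;(1,1,2,2))
  • {3,5}:  v_{3} + v_{5} = 2·v_{2} + v_{4} + 2·v_{7} + v_{8} ; sig = (2;(1,1,2,2))
  • {5,9}:  v_{5} + v_{9} = 2·v_{4} + 2·v_{6} + v_{8} ; sig = (2;(1,2,2))
  • {4,6,10}:  v_{4} + v_{6} + v_{10} = 0 ; sig = (3;())
  • {7,8,11}:  v_{7} + v_{8} + v_{11} = 0 ; sig = (3;())
  • {3,8,11}:  v_{3} + v_{8} + v_{11} = v_{2} + v_{4} + v_{10} ; sig = (3;(1,1,1))
  • {2,4,7,10}:  v_{2} + v_{4} + v_{7} + v_{10} = v_{3} ; sig = (4;(1))
  • {6,7,8,10}:  v_{6} + v_{7} + v_{8} + v_{10} = v_{0} ; sig = (4;(1))
  • {1,4,6,8,11}:  v_{1} + v_{4} + v_{6} + v_{8} + v_{11} = v_{9} ; sig = (5;(1))
  • {2,4,6,7,8}:  v_{2} + v_{4} + v_{6} + v_{7} + v_{8} = v_{5} ; sig = (5;(1))

Sorted signature multiset PRS(X):
{ (2;()),  (2;(1)),  (2;(1,1)) ×3,  (2;(1,1,1)) ×6,  (2;(1,1,1,1)) ×2,  (2;(1,1,1,2)),  (2;(1,1,2,2)) ×2,  (2;(1,2,2)),  (3;()) ×2,  (3;(1,1,1)),  (4;(1)) ×2,  (5;(1)) ×2 }


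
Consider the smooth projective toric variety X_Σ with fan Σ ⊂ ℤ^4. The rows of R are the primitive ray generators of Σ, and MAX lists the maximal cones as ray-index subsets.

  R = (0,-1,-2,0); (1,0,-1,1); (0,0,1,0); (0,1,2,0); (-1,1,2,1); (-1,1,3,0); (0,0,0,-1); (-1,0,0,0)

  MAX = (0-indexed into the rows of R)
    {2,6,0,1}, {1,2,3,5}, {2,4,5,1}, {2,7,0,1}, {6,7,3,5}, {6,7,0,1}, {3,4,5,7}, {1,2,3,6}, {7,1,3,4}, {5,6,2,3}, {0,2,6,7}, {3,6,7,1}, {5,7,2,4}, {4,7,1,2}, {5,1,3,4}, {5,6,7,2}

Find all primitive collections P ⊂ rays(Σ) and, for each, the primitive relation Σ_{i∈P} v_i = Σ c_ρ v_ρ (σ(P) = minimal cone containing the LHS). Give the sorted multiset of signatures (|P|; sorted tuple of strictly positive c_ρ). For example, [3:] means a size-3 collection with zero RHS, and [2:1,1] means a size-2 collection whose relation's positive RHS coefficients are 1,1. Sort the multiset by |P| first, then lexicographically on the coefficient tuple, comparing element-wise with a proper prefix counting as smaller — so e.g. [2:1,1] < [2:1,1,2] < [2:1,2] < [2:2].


Minimal non-faces — 9 found among 8 rays, 16 max cones:

  P = {0,3}:  v_{0} + v_{3} = 0 — sig = [2:]
  P = {0,5}:  v_{0} + v_{5} = v_{2} + v_{7} — sig = [2:1,1]
  P = {4,6}:  v_{4} + v_{6} = v_{3} + v_{7} — sig = [2:1,1]
  P = {0,4}:  v_{0} + v_{4} = v_{1} + v_{2} + 2·v_{7} — sig = [2:1,1,2]
  P = {1,5,6}:  v_{1} + v_{5} + v_{6} = v_{3} — sig = [3:1]
  P = {1,5,7}:  v_{1} + v_{5} + v_{7} = v_{4} — sig = [3:1]
  P = {2,3,7}:  v_{2} + v_{3} + v_{7} = v_{5} — sig = [3:1]
  P = {2,3,4}:  v_{2} + v_{3} + v_{4} = v_{1} + 2·v_{5} — sig = [3:1,2]
  P = {1,2,6,7}:  v_{1} + v_{2} + v_{6} + v_{7} = 0 — sig = [4:]

Signatures (|P|; sorted positive RHS coefficients), sorted:
    [2:]
    [2:1,1]
    [2:1,1]
    [2:1,1,2]
    [3:1]
    [3:1]
    [3:1]
    [3:1,2]
    [4:]


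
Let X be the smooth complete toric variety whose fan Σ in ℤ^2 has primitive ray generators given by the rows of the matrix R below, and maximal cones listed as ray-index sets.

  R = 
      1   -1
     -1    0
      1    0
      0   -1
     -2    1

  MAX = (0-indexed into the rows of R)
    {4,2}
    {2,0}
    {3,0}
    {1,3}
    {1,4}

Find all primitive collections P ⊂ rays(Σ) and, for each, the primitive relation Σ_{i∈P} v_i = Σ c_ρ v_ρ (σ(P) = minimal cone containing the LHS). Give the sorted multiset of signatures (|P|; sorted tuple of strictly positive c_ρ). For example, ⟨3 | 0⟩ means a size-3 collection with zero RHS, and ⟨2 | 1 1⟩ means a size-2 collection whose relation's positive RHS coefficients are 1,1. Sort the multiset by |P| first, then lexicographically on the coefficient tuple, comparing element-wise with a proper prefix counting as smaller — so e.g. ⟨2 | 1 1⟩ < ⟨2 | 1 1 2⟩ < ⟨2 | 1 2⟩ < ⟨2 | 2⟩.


Δ(Σ) — 5 vertices, 5 min non-faces:

  P = {1,2}:  v_{1} + v_{2} = 0  so sig = ⟨2 | 0⟩
  P = {0,1}:  v_{0} + v_{1} = v_{3}  so sig = ⟨2 | 1⟩
  P = {0,4}:  v_{0} + v_{4} = v_{1}  so sig = ⟨2 | 1⟩
  P = {2,3}:  v_{2} + v_{3} = v_{0}  so sig = ⟨2 | 1⟩
  P = {3,4}:  v_{3} + v_{4} = 2·v_{1}  so sig = ⟨2 | 2⟩

Hence PRS(X_Σ) =
    ⟨2 | 0⟩
    ⟨2 | 1⟩
    ⟨2 | 1⟩
    ⟨2 | 1⟩
    ⟨2 | 2⟩


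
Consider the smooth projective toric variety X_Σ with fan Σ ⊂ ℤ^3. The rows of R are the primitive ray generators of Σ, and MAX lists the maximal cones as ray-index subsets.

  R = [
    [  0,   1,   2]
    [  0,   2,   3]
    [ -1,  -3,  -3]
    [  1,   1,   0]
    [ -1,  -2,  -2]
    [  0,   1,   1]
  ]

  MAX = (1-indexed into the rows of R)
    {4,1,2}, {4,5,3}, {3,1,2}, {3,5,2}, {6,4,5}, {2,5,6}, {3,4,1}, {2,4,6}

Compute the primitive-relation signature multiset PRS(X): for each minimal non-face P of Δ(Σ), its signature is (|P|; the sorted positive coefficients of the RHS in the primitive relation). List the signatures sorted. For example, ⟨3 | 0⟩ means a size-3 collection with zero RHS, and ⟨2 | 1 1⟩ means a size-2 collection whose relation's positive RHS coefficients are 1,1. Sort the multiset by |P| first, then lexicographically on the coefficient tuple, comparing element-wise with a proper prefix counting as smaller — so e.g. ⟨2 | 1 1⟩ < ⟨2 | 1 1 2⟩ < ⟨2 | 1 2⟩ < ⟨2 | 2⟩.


Σ has 5 primitive collections:

  P={1,6}:  v_{1} + v_{6} = v_{2}  ⇒ sig = ⟨2 | 1⟩
  P={3,6}:  v_{3} + v_{6} = v_{5}  ⇒ sig = ⟨2 | 1⟩
  P={1,5}:  v_{1} + v_{5} = v_{2} + v_{3}  ⇒ sig = ⟨2 | 1 1⟩
  P={2,3,4}:  v_{2} + v_{3} + v_{4} = 0  ⇒ sig = ⟨3 | 0⟩
  P={2,4,5}:  v_{2} + v_{4} + v_{5} = v_{6}  ⇒ sig = ⟨3 | 1⟩

Hence PRS(X_Σ) =
    |P|=2: 3 collections, coeffs (1), (1), (1,1)
    |P|=3: 2 collections, coeffs (), (1)


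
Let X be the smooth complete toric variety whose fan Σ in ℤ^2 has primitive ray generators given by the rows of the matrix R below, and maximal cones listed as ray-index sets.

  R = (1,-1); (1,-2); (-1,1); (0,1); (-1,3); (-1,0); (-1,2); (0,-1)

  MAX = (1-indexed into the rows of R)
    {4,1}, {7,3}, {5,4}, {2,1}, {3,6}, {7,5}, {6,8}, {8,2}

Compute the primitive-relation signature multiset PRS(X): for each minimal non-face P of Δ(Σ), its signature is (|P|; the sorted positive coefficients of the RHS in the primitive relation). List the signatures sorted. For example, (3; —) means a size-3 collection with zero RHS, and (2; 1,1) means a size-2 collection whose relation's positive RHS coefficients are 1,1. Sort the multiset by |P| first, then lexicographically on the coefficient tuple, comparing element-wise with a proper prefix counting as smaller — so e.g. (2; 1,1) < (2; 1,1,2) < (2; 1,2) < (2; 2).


20 collections generate NE(X_Σ); each relation:

  P = {1,3}:  v_{1} + v_{3} = 0 ; sig = (2; —)
  P = {2,7}:  v_{2} + v_{7} = 0 ; sig = (2; —)
  P = {4,8}:  v_{4} + v_{8} = 0 ; sig = (2; —)
  P = {1,6}:  v_{1} + v_{6} = v_{8} ; sig = (2; 1)
  P = {1,7}:  v_{1} + v_{7} = v_{4} ; sig = (2; 1)
  P = {1,8}:  v_{1} + v_{8} = v_{2} ; sig = (2; 1)
  P = {2,3}:  v_{2} + v_{3} = v_{8} ; sig = (2; 1)
  P = {2,4}:  v_{2} + v_{4} = v_{1} ; sig = (2; 1)
  P = {2,5}:  v_{2} + v_{5} = v_{4} ; sig = (2; 1)
  P = {3,4}:  v_{3} + v_{4} = v_{7} ; sig = (2; 1)
  P = {3,8}:  v_{3} + v_{8} = v_{6} ; sig = (2; 1)
  P = {4,6}:  v_{4} + v_{6} = v_{3} ; sig = (2; 1)
  P = {4,7}:  v_{4} + v_{7} = v_{5} ; sig = (2; 1)
  P = {5,8}:  v_{5} + v_{8} = v_{7} ; sig = (2; 1)
  P = {7,8}:  v_{7} + v_{8} = v_{3} ; sig = (2; 1)
  P = {5,6}:  v_{5} + v_{6} = v_{3} + v_{7} ; sig = (2; 1,1)
  P = {1,5}:  v_{1} + v_{5} = 2·v_{4} ; sig = (2; 2)
  P = {2,6}:  v_{2} + v_{6} = 2·v_{8} ; sig = (2; 2)
  P = {3,5}:  v_{3} + v_{5} = 2·v_{7} ; sig = (2; 2)
  P = {6,7}:  v_{6} + v_{7} = 2·v_{3} ; sig = (2; 2)

Sorted signature multiset PRS(X):
{ (2; —) ×3,  (2; 1) ×12,  (2; 1,1),  (2; 2) ×4 }


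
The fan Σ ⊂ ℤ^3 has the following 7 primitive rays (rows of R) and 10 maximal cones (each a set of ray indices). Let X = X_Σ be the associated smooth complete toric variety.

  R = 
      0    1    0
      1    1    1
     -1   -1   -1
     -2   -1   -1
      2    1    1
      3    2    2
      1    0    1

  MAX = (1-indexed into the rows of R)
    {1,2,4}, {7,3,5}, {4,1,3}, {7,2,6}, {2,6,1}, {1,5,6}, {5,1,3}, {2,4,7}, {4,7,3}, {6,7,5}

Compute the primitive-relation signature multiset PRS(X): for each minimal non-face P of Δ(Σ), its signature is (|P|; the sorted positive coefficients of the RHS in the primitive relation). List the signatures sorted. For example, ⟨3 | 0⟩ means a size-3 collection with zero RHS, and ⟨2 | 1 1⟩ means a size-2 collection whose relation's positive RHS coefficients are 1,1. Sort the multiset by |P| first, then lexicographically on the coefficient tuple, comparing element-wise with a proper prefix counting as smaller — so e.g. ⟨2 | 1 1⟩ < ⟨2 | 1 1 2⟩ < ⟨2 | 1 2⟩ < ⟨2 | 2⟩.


6 collections generate NE(X_Σ); each relation:

  {2,3}:  v_{2} + v_{3} = 0  ⟹  sig = ⟨2 | 0⟩
  {4,5}:  v_{4} + v_{5} = 0  ⟹  sig = ⟨2 | 0⟩
  {1,7}:  v_{1} + v_{7} = v_{2}  ⟹  sig = ⟨2 | 1⟩
  {2,5}:  v_{2} + v_{5} = v_{6}  ⟹  sig = ⟨2 | 1⟩
  {3,6}:  v_{3} + v_{6} = v_{5}  ⟹  sig = ⟨2 | 1⟩
  {4,6}:  v_{4} + v_{6} = v_{2}  ⟹  sig = ⟨2 | 1⟩

Hence PRS(X_Σ) =
[⟨2 | 0⟩, ⟨2 | 0⟩, ⟨2 | 1⟩, ⟨2 | 1⟩, ⟨2 | 1⟩, ⟨2 | 1⟩]


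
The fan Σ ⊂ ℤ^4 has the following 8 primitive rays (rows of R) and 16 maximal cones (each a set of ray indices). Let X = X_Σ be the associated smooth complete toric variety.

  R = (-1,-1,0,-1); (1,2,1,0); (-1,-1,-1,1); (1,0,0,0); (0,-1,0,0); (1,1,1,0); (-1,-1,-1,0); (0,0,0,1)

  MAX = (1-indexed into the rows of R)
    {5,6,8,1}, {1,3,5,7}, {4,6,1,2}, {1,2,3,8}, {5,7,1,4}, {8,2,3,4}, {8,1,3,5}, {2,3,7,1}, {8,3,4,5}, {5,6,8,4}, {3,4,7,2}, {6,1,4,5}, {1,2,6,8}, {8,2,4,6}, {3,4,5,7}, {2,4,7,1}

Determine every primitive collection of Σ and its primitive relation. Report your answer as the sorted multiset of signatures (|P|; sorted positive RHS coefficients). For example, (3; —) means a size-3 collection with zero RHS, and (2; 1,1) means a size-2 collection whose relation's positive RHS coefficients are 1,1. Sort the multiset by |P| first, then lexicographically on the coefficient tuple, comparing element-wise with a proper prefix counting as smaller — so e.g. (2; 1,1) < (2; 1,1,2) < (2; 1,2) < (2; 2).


Primitive collections (6):

  P = {6,7}:  v_{6} + v_{7} = 0  ⟹  sig = (2; —)
  P = {2,5}:  v_{2} + v_{5} = v_{6}  ⟹  sig = (2; 1)
  P = {3,6}:  v_{3} + v_{6} = v_{8}  ⟹  sig = (2; 1)
  P = {7,8}:  v_{7} + v_{8} = v_{3}  ⟹  sig = (2; 1)
  P = {1,4,8}:  v_{1} + v_{4} + v_{8} = v_{5}  ⟹  sig = (3; 1)
  P = {1,3,4}:  v_{1} + v_{3} + v_{4} = v_{5} + v_{7}  ⟹  sig = (3; 1,1)

Hence PRS(X_Σ) =
    (2; —)
    (2; 1)
    (2; 1)
    (2; 1)
    (3; 1)
    (3; 1,1)


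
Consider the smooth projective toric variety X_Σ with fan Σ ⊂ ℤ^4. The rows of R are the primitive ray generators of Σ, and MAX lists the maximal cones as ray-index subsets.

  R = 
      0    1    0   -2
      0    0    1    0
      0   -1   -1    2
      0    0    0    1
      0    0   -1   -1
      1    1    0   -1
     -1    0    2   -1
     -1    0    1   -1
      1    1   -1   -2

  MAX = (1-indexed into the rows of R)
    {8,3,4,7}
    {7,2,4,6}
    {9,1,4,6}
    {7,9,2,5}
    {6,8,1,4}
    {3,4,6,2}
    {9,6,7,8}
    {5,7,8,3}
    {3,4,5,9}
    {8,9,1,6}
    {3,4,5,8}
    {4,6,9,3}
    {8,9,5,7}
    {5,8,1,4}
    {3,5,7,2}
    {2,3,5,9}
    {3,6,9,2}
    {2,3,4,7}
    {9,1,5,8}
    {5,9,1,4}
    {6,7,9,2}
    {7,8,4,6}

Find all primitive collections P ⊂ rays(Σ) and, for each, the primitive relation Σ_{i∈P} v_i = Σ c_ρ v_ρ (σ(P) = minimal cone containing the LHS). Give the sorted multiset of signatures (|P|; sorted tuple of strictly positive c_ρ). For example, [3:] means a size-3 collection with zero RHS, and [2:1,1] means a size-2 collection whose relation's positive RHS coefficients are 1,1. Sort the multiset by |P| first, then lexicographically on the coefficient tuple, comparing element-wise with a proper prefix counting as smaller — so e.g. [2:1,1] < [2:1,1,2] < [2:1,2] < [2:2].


Σ has 14 primitive collections:

  P = {2,8}:  v_{2} + v_{8} = v_{7}  ⇒ sig = [2:1]
  P = {5,6}:  v_{5} + v_{6} = v_{9}  ⇒ sig = [2:1]
  P = {1,2}:  v_{1} + v_{2} = v_{6} + v_{8}  ⇒ sig = [2:1,1]
  P = {1,3}:  v_{1} + v_{3} = v_{4} + v_{5}  ⇒ sig = [2:1,1]
  P = {1,7}:  v_{1} + v_{7} = v_{6} + 2·v_{8}  ⇒ sig = [2:1,2]
  P = {2,4,5}:  v_{2} + v_{4} + v_{5} = 0  ⇒ sig = [3:]
  P = {3,6,8}:  v_{3} + v_{6} + v_{8} = 0  ⇒ sig = [3:]
  P = {2,4,9}:  v_{2} + v_{4} + v_{9} = v_{6}  ⇒ sig = [3:1]
  P = {3,6,7}:  v_{3} + v_{6} + v_{7} = v_{2}  ⇒ sig = [3:1]
  P = {3,8,9}:  v_{3} + v_{8} + v_{9} = v_{5}  ⇒ sig = [3:1]
  P = {4,5,7}:  v_{4} + v_{5} + v_{7} = v_{8}  ⇒ sig = [3:1]
  P = {4,8,9}:  v_{4} + v_{8} + v_{9} = v_{1}  ⇒ sig = [3:1]
  P = {3,7,9}:  v_{3} + v_{7} + v_{9} = v_{2} + v_{5}  ⇒ sig = [3:1,1]
  P = {4,7,9}:  v_{4} + v_{7} + v_{9} = v_{6} + v_{8}  ⇒ sig = [3:1,1]

Signatures (|P|; sorted positive RHS coefficients), sorted:
    [2:1]
    [2:1]
    [2:1,1]
    [2:1,1]
    [2:1,2]
    [3:]
    [3:]
    [3:1]
    [3:1]
    [3:1]
    [3:1]
    [3:1]
    [3:1,1]
    [3:1,1]


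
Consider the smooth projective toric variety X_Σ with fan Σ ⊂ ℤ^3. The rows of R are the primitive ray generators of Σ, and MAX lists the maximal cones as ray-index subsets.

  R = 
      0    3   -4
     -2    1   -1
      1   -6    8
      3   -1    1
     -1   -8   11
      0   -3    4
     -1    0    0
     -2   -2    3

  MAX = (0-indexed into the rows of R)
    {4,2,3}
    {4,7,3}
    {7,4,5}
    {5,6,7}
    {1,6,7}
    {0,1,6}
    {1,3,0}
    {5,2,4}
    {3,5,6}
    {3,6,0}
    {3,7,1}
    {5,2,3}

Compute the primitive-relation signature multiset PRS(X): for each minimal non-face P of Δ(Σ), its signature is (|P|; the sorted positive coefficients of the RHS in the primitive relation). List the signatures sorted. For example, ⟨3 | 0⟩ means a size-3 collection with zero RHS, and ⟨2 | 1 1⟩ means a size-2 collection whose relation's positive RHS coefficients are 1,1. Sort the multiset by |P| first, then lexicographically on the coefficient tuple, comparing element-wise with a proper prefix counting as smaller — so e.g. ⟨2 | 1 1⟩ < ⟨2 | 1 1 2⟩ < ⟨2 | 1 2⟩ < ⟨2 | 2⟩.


Σ has 14 primitive collections:

  {0,5}:  v_{0} + v_{5} = 0  ⟹  sig = ⟨2 | 0⟩
  {0,7}:  v_{0} + v_{7} = v_{1}  ⟹  sig = ⟨2 | 1⟩
  {1,5}:  v_{1} + v_{5} = v_{7}  ⟹  sig = ⟨2 | 1⟩
  {2,7}:  v_{2} + v_{7} = v_{4}  ⟹  sig = ⟨2 | 1⟩
  {0,2}:  v_{0} + v_{2} = v_{3} + v_{7}  ⟹  sig = ⟨2 | 1 1⟩
  {0,4}:  v_{0} + v_{4} = v_{3} + 2·v_{7}  ⟹  sig = ⟨2 | 1 2⟩
  {1,2}:  v_{1} + v_{2} = v_{3} + 2·v_{7}  ⟹  sig = ⟨2 | 1 2⟩
  {4,6}:  v_{4} + v_{6} = 2·v_{5} + v_{7}  ⟹  sig = ⟨2 | 1 2⟩
  {1,4}:  v_{1} + v_{4} = v_{3} + 3·v_{7}  ⟹  sig = ⟨2 | 1 3⟩
  {2,6}:  v_{2} + v_{6} = 2·v_{5}  ⟹  sig = ⟨2 | 2⟩
  {1,3,6}:  v_{1} + v_{3} + v_{6} = 0  ⟹  sig = ⟨3 | 0⟩
  {3,5,7}:  v_{3} + v_{5} + v_{7} = v_{2}  ⟹  sig = ⟨3 | 1⟩
  {3,6,7}:  v_{3} + v_{6} + v_{7} = v_{5}  ⟹  sig = ⟨3 | 1⟩
  {3,4,5}:  v_{3} + v_{4} + v_{5} = 2·v_{2}  ⟹  sig = ⟨3 | 2⟩

Signatures (|P|; sorted positive RHS coefficients), sorted:
[⟨2 | 0⟩, ⟨2 | 1⟩, ⟨2 | 1⟩, ⟨2 | 1⟩, ⟨2 | 1 1⟩, ⟨2 | 1 2⟩, ⟨2 | 1 2⟩, ⟨2 | 1 2⟩, ⟨2 | 1 3⟩, ⟨2 | 2⟩, ⟨3 | 0⟩, ⟨3 | 1⟩, ⟨3 | 1⟩, ⟨3 | 2⟩]


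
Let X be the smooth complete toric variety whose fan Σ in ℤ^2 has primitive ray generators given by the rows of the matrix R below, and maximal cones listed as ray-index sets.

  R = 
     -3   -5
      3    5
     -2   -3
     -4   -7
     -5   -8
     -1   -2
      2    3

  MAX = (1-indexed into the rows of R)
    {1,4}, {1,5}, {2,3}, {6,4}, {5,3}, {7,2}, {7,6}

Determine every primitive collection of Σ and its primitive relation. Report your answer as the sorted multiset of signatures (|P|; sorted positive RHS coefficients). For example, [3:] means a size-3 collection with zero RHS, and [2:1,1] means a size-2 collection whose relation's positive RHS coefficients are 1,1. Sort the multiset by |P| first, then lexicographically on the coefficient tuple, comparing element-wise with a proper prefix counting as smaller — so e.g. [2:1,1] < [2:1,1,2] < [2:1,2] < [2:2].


Δ(Σ) — 7 vertices, 14 min non-faces:

  P = {1,2}:  v_{1} + v_{2} = 0  ⟹  sig = [2:]
  P = {3,7}:  v_{3} + v_{7} = 0  ⟹  sig = [2:]
  P = {1,3}:  v_{1} + v_{3} = v_{5}  ⟹  sig = [2:1]
  P = {1,6}:  v_{1} + v_{6} = v_{4}  ⟹  sig = [2:1]
  P = {1,7}:  v_{1} + v_{7} = v_{6}  ⟹  sig = [2:1]
  P = {2,4}:  v_{2} + v_{4} = v_{6}  ⟹  sig = [2:1]
  P = {2,5}:  v_{2} + v_{5} = v_{3}  ⟹  sig = [2:1]
  P = {2,6}:  v_{2} + v_{6} = v_{7}  ⟹  sig = [2:1]
  P = {3,6}:  v_{3} + v_{6} = v_{1}  ⟹  sig = [2:1]
  P = {5,7}:  v_{5} + v_{7} = v_{1}  ⟹  sig = [2:1]
  P = {3,4}:  v_{3} + v_{4} = 2·v_{1}  ⟹  sig = [2:2]
  P = {4,7}:  v_{4} + v_{7} = 2·v_{6}  ⟹  sig = [2:2]
  P = {5,6}:  v_{5} + v_{6} = 2·v_{1}  ⟹  sig = [2:2]
  P = {4,5}:  v_{4} + v_{5} = 3·v_{1}  ⟹  sig = [2:3]

so the primitive-relation signature multiset is
    |P|=2: 14 collections, coeffs (), (), (1), (1), (1), (1), (1), (1), (1), (1), (2), (2), (2), (3)


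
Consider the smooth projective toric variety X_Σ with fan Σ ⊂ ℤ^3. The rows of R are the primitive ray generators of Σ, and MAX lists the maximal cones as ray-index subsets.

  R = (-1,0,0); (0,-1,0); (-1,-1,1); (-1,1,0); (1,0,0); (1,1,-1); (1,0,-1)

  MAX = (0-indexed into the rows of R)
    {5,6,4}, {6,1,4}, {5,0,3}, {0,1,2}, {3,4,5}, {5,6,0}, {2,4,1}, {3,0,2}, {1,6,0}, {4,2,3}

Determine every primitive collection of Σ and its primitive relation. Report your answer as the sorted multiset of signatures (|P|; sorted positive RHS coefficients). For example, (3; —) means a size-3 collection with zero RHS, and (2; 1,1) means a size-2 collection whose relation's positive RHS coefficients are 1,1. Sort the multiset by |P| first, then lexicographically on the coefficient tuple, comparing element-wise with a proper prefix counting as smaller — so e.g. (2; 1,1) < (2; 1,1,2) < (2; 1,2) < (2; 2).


The 6 primitive collections of Σ (r=7, n=3):

  {0,4}:  v_{0} + v_{4} = 0  →  sig = (2; —)
  {2,5}:  v_{2} + v_{5} = 0  →  sig = (2; —)
  {1,3}:  v_{1} + v_{3} = v_{0}  →  sig = (2; 1)
  {1,5}:  v_{1} + v_{5} = v_{6}  →  sig = (2; 1)
  {2,6}:  v_{2} + v_{6} = v_{1}  →  sig = (2; 1)
  {3,6}:  v_{3} + v_{6} = v_{0} + v_{5}  →  sig = (2; 1,1)

Signatures (|P|; sorted positive RHS coefficients), sorted:
{ (2; —) ×2,  (2; 1) ×3,  (2; 1,1) }


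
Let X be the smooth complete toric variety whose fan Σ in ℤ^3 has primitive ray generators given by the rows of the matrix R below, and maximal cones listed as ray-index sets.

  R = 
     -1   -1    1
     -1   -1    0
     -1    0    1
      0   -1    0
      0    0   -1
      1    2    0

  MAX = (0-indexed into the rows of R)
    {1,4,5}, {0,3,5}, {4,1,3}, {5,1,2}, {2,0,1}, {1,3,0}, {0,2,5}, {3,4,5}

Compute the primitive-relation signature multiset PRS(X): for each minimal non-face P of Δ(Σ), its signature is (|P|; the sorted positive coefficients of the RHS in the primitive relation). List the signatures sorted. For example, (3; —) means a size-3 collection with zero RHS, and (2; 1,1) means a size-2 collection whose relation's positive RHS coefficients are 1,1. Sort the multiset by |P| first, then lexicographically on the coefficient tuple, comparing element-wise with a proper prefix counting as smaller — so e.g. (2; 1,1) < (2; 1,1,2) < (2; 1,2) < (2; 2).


Minimal non-faces — 5 found among 6 rays, 8 max cones:

  P = {0,4}:  v_{0} + v_{4} = v_{1} ; sig = (2; 1)
  P = {2,3}:  v_{2} + v_{3} = v_{0} ; sig = (2; 1)
  P = {2,4}:  v_{2} + v_{4} = 2·v_{1} + v_{5} ; sig = (2; 1,2)
  P = {1,3,5}:  v_{1} + v_{3} + v_{5} = 0 ; sig = (3; —)
  P = {0,1,5}:  v_{0} + v_{1} + v_{5} = v_{2} ; sig = (3; 1)

Sorted signature multiset PRS(X):
{ (2; 1) ×2,  (2; 1,2),  (3; —),  (3; 1) }


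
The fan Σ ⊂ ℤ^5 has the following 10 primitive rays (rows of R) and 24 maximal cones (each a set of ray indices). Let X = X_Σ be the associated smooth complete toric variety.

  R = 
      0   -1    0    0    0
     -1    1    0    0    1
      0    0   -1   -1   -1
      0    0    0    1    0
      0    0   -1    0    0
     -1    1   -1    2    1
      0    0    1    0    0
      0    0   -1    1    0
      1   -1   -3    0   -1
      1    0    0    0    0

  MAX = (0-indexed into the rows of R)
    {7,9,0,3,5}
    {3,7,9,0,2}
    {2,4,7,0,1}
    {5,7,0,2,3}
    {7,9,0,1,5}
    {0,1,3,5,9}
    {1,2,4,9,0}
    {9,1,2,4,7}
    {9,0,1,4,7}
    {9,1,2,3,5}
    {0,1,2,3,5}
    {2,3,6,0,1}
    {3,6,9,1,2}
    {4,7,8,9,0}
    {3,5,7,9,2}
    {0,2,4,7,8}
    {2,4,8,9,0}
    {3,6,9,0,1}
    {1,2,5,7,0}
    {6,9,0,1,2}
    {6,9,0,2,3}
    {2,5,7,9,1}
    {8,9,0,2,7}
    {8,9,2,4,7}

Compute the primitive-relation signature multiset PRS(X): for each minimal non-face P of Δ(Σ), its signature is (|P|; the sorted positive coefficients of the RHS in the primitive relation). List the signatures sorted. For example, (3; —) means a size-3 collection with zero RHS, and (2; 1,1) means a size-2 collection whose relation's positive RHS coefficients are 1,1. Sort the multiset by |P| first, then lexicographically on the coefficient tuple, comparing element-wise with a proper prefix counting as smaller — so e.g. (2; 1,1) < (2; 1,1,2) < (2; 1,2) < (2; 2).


The 14 primitive collections of Σ (r=10, n=5):

  P = {4,6}:  v_{4} + v_{6} = 0 — sig = (2; —)
  P = {3,4}:  v_{3} + v_{4} = v_{7} — sig = (2; 1)
  P = {6,7}:  v_{6} + v_{7} = v_{3} — sig = (2; 1)
  P = {6,8}:  v_{6} + v_{8} = v_{0} + v_{2} + v_{7} + v_{9} — sig = (2; 1,1,1,1)
  P = {3,8}:  v_{3} + v_{8} = v_{0} + v_{2} + 2·v_{7} + v_{9} — sig = (2; 1,1,1,2)
  P = {4,5}:  v_{4} + v_{5} = v_{1} + 2·v_{7} — sig = (2; 1,2)
  P = {5,6}:  v_{5} + v_{6} = v_{1} + 2·v_{3} — sig = (2; 1,2)
  P = {5,8}:  v_{5} + v_{8} = 2·v_{4} + 2·v_{7} — sig = (2; 2,2)
  P = {1,8}:  v_{1} + v_{8} = 3·v_{4} — sig = (2; 3)
  P = {1,3,7}:  v_{1} + v_{3} + v_{7} = v_{5} — sig = (3; 1)
  P = {0,2,5,9}:  v_{0} + v_{2} + v_{5} + v_{9} = v_{4} + v_{7} — sig = (4; 1,1)
  P = {0,1,2,3,9}:  v_{0} + v_{1} + v_{2} + v_{3} + v_{9} = v_{4} — sig = (5; 1)
  P = {0,2,4,7,9}:  v_{0} + v_{2} + v_{4} + v_{7} + v_{9} = v_{8} — sig = (5; 1)
  P = {0,1,2,7,9}:  v_{0} + v_{1} + v_{2} + v_{7} + v_{9} = 2·v_{4} — sig = (5; 2)

Sorted signature multiset PRS(X):
[(2; —), (2; 1), (2; 1), (2; 1,1,1,1), (2; 1,1,1,2), (2; 1,2), (2; 1,2), (2; 2,2), (2; 3), (3; 1), (4; 1,1), (5; 1), (5; 1), (5; 2)]


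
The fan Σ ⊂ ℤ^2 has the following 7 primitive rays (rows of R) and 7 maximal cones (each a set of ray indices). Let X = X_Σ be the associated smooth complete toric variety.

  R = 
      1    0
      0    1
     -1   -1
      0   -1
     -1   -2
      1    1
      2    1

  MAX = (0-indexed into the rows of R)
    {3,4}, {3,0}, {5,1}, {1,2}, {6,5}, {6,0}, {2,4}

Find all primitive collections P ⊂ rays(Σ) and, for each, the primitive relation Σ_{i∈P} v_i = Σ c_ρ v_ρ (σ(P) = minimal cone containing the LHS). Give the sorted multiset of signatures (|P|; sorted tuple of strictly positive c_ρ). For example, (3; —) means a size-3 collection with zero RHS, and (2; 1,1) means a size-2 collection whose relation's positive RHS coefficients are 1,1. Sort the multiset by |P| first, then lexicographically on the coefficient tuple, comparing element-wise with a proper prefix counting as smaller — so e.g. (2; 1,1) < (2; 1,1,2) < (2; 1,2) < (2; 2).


The 14 primitive collections of Σ (r=7, n=2):

  P = {1,3}:  v_{1} + v_{3} = 0 — sig = (2; —)
  P = {2,5}:  v_{2} + v_{5} = 0 — sig = (2; —)
  P = {0,1}:  v_{0} + v_{1} = v_{5} — sig = (2; 1)
  P = {0,2}:  v_{0} + v_{2} = v_{3} — sig = (2; 1)
  P = {0,5}:  v_{0} + v_{5} = v_{6} — sig = (2; 1)
  P = {1,4}:  v_{1} + v_{4} = v_{2} — sig = (2; 1)
  P = {2,3}:  v_{2} + v_{3} = v_{4} — sig = (2; 1)
  P = {2,6}:  v_{2} + v_{6} = v_{0} — sig = (2; 1)
  P = {3,5}:  v_{3} + v_{5} = v_{0} — sig = (2; 1)
  P = {4,5}:  v_{4} + v_{5} = v_{3} — sig = (2; 1)
  P = {4,6}:  v_{4} + v_{6} = v_{0} + v_{3} — sig = (2; 1,1)
  P = {0,4}:  v_{0} + v_{4} = 2·v_{3} — sig = (2; 2)
  P = {1,6}:  v_{1} + v_{6} = 2·v_{5} — sig = (2; 2)
  P = {3,6}:  v_{3} + v_{6} = 2·v_{0} — sig = (2; 2)

Signatures (|P|; sorted positive RHS coefficients), sorted:
{ (2; —) ×2,  (2; 1) ×8,  (2; 1,1),  (2; 2) ×3 }


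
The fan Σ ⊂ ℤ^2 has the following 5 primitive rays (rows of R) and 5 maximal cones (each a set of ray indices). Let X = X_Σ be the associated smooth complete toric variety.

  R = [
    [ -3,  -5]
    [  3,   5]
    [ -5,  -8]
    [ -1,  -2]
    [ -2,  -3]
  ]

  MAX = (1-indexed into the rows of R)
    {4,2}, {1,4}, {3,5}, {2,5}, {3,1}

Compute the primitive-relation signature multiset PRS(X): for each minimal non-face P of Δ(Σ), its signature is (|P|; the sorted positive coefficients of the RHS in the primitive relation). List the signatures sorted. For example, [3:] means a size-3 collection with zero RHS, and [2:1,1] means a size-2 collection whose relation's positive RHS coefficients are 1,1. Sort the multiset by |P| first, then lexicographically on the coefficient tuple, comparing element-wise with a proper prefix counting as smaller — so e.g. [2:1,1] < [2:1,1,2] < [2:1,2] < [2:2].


Δ(Σ) — 5 vertices, 5 min non-faces:

  • {1,2}:  v_{1} + v_{2} = 0 — sig = [2:]
  • {1,5}:  v_{1} + v_{5} = v_{3} — sig = [2:1]
  • {2,3}:  v_{2} + v_{3} = v_{5} — sig = [2:1]
  • {4,5}:  v_{4} + v_{5} = v_{1} — sig = [2:1]
  • {3,4}:  v_{3} + v_{4} = 2·v_{1} — sig = [2:2]

Hence PRS(X_Σ) =
    [2:]
    [2:1]
    [2:1]
    [2:1]
    [2:2]


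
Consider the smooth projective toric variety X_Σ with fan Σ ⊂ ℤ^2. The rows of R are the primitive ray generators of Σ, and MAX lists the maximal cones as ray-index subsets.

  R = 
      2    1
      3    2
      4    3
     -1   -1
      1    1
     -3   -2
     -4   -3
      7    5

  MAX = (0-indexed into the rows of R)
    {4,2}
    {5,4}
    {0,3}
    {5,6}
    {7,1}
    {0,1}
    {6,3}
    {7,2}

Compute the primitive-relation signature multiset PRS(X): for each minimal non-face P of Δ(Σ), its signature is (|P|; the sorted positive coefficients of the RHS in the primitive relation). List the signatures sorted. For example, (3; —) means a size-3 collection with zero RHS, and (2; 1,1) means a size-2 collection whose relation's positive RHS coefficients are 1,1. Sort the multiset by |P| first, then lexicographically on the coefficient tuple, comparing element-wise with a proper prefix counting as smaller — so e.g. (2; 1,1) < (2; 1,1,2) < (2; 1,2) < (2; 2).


The 20 primitive collections of Σ (r=8, n=2):

  P = {1,5}:  v_{1} + v_{5} = 0 — sig = (2; —)
  P = {2,6}:  v_{2} + v_{6} = 0 — sig = (2; —)
  P = {3,4}:  v_{3} + v_{4} = 0 — sig = (2; —)
  P = {0,4}:  v_{0} + v_{4} = v_{1} — sig = (2; 1)
  P = {0,5}:  v_{0} + v_{5} = v_{3} — sig = (2; 1)
  P = {1,2}:  v_{1} + v_{2} = v_{7} — sig = (2; 1)
  P = {1,3}:  v_{1} + v_{3} = v_{0} — sig = (2; 1)
  P = {1,4}:  v_{1} + v_{4} = v_{2} — sig = (2; 1)
  P = {1,6}:  v_{1} + v_{6} = v_{3} — sig = (2; 1)
  P = {2,3}:  v_{2} + v_{3} = v_{1} — sig = (2; 1)
  P = {2,5}:  v_{2} + v_{5} = v_{4} — sig = (2; 1)
  P = {3,5}:  v_{3} + v_{5} = v_{6} — sig = (2; 1)
  P = {4,6}:  v_{4} + v_{6} = v_{5} — sig = (2; 1)
  P = {5,7}:  v_{5} + v_{7} = v_{2} — sig = (2; 1)
  P = {6,7}:  v_{6} + v_{7} = v_{1} — sig = (2; 1)
  P = {0,2}:  v_{0} + v_{2} = 2·v_{1} — sig = (2; 2)
  P = {0,6}:  v_{0} + v_{6} = 2·v_{3} — sig = (2; 2)
  P = {3,7}:  v_{3} + v_{7} = 2·v_{1} — sig = (2; 2)
  P = {4,7}:  v_{4} + v_{7} = 2·v_{2} — sig = (2; 2)
  P = {0,7}:  v_{0} + v_{7} = 3·v_{1} — sig = (2; 3)

Signatures (|P|; sorted positive RHS coefficients), sorted:
    |P|=2: 20 collections, coeffs (), (), (), (1), (1), (1), (1), (1), (1), (1), (1), (1), (1), (1), (1), (2), (2), (2), (2), (3)


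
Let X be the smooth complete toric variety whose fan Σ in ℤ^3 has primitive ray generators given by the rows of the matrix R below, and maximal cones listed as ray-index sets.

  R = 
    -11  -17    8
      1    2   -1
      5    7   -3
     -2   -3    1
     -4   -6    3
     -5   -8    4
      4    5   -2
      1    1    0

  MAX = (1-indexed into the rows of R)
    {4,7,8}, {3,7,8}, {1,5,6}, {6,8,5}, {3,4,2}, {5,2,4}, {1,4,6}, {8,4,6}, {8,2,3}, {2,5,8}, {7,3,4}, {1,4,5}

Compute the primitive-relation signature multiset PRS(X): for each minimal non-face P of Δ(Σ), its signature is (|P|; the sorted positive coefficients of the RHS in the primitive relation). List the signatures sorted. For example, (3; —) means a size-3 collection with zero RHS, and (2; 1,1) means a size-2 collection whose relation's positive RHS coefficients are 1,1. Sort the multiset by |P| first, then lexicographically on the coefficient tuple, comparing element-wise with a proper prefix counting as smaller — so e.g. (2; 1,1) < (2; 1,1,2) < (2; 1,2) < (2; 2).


14 collections generate NE(X_Σ); each relation:

  P={2,6}:  v_{2} + v_{6} = v_{5} ; sig = (2; 1)
  P={2,7}:  v_{2} + v_{7} = v_{3} ; sig = (2; 1)
  P={3,5}:  v_{3} + v_{5} = v_{8} ; sig = (2; 1)
  P={1,3}:  v_{1} + v_{3} = v_{4} + v_{6} + v_{8} ; sig = (2; 1,1,1)
  P={1,2}:  v_{1} + v_{2} = v_{4} + 2·v_{5} ; sig = (2; 1,2)
  P={3,6}:  v_{3} + v_{6} = v_{4} + 2·v_{8} ; sig = (2; 1,2)
  P={5,7}:  v_{5} + v_{7} = v_{4} + 2·v_{8} ; sig = (2; 1,2)
  P={1,7}:  v_{1} + v_{7} = 2·v_{4} + v_{6} + 2·v_{8} ; sig = (2; 1,2,2)
  P={1,8}:  v_{1} + v_{8} = 2·v_{6} ; sig = (2; 2)
  P={6,7}:  v_{6} + v_{7} = 2·v_{4} + 3·v_{8} ; sig = (2; 2,3)
  P={2,4,8}:  v_{2} + v_{4} + v_{8} = 0 ; sig = (3; —)
  P={3,4,8}:  v_{3} + v_{4} + v_{8} = v_{7} ; sig = (3; 1)
  P={4,5,6}:  v_{4} + v_{5} + v_{6} = v_{1} ; sig = (3; 1)
  P={4,5,8}:  v_{4} + v_{5} + v_{8} = v_{6} ; sig = (3; 1)

so the primitive-relation signature multiset is
    (2; 1)
    (2; 1)
    (2; 1)
    (2; 1,1,1)
    (2; 1,2)
    (2; 1,2)
    (2; 1,2)
    (2; 1,2,2)
    (2; 2)
    (2; 2,3)
    (3; —)
    (3; 1)
    (3; 1)
    (3; 1)


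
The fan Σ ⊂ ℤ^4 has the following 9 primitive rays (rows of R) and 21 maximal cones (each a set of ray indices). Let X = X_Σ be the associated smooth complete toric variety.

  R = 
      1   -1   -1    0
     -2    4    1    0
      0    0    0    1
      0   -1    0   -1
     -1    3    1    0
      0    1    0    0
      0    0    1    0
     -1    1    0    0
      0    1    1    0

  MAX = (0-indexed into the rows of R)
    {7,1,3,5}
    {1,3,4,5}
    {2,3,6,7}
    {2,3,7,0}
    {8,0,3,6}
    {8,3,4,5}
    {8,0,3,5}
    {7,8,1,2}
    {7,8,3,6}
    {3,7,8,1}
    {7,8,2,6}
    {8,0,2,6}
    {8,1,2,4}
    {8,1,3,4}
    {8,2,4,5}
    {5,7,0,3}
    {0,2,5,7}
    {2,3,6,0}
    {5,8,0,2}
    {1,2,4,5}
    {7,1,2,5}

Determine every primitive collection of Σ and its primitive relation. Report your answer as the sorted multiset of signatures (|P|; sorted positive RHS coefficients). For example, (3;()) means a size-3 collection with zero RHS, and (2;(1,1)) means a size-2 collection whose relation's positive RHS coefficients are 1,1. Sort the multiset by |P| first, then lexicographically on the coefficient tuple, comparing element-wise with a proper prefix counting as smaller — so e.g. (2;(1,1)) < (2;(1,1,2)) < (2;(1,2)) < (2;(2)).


Δ(Σ) — 9 vertices, 14 min non-faces:

  • {4,7}:  v_{4} + v_{7} = v_{1}  so sig = (2;(1))
  • {5,6}:  v_{5} + v_{6} = v_{8}  so sig = (2;(1))
  • {0,1}:  v_{0} + v_{1} = 2·v_{5} + v_{7}  so sig = (2;(1,2))
  • {4,6}:  v_{4} + v_{6} = v_{7} + 2·v_{8}  so sig = (2;(1,2))
  • {0,4}:  v_{0} + v_{4} = 2·v_{5}  so sig = (2;(2))
  • {1,6}:  v_{1} + v_{6} = 2·v_{7} + 2·v_{8}  so sig = (2;(2,2))
  • {0,6,7}:  v_{0} + v_{6} + v_{7} = 0  so sig = (3;())
  • {2,3,5}:  v_{2} + v_{3} + v_{5} = 0  so sig = (3;())
  • {0,7,8}:  v_{0} + v_{7} + v_{8} = v_{5}  so sig = (3;(1))
  • {2,3,8}:  v_{2} + v_{3} + v_{8} = v_{6}  so sig = (3;(1))
  • {5,7,8}:  v_{5} + v_{7} + v_{8} = v_{4}  so sig = (3;(1))
  • {2,3,4}:  v_{2} + v_{3} + v_{4} = v_{7} + v_{8}  so sig = (3;(1,1))
  • {1,2,3}:  v_{1} + v_{2} + v_{3} = 2·v_{7} + v_{8}  so sig = (3;(1,2))
  • {1,5,8}:  v_{1} + v_{5} + v_{8} = 2·v_{4}  so sig = (3;(2))

Sorted signature multiset PRS(X):
    (2;(1))
    (2;(1))
    (2;(1,2))
    (2;(1,2))
    (2;(2))
    (2;(2,2))
    (3;())
    (3;())
    (3;(1))
    (3;(1))
    (3;(1))
    (3;(1,1))
    (3;(1,2))
    (3;(2))
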